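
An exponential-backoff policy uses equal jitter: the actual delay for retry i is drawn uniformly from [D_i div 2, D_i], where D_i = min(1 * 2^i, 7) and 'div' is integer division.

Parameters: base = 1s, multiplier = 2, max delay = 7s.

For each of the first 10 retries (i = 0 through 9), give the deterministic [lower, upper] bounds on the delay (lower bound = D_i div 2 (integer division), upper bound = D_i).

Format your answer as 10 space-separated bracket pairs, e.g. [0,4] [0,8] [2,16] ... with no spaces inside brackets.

Computing bounds per retry:
  i=0: D_i=min(1*2^0,7)=1, bounds=[0,1]
  i=1: D_i=min(1*2^1,7)=2, bounds=[1,2]
  i=2: D_i=min(1*2^2,7)=4, bounds=[2,4]
  i=3: D_i=min(1*2^3,7)=7, bounds=[3,7]
  i=4: D_i=min(1*2^4,7)=7, bounds=[3,7]
  i=5: D_i=min(1*2^5,7)=7, bounds=[3,7]
  i=6: D_i=min(1*2^6,7)=7, bounds=[3,7]
  i=7: D_i=min(1*2^7,7)=7, bounds=[3,7]
  i=8: D_i=min(1*2^8,7)=7, bounds=[3,7]
  i=9: D_i=min(1*2^9,7)=7, bounds=[3,7]

Answer: [0,1] [1,2] [2,4] [3,7] [3,7] [3,7] [3,7] [3,7] [3,7] [3,7]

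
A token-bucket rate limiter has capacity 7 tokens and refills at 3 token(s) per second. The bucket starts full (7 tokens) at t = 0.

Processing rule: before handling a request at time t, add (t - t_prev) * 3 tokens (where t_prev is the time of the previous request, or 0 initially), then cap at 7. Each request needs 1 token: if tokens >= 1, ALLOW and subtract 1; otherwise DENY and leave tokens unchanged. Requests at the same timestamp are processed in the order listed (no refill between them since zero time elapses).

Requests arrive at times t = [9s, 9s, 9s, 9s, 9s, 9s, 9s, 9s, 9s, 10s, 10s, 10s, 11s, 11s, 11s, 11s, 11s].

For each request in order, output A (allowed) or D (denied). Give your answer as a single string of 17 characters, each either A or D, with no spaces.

Simulating step by step:
  req#1 t=9s: ALLOW
  req#2 t=9s: ALLOW
  req#3 t=9s: ALLOW
  req#4 t=9s: ALLOW
  req#5 t=9s: ALLOW
  req#6 t=9s: ALLOW
  req#7 t=9s: ALLOW
  req#8 t=9s: DENY
  req#9 t=9s: DENY
  req#10 t=10s: ALLOW
  req#11 t=10s: ALLOW
  req#12 t=10s: ALLOW
  req#13 t=11s: ALLOW
  req#14 t=11s: ALLOW
  req#15 t=11s: ALLOW
  req#16 t=11s: DENY
  req#17 t=11s: DENY

Answer: AAAAAAADDAAAAAADD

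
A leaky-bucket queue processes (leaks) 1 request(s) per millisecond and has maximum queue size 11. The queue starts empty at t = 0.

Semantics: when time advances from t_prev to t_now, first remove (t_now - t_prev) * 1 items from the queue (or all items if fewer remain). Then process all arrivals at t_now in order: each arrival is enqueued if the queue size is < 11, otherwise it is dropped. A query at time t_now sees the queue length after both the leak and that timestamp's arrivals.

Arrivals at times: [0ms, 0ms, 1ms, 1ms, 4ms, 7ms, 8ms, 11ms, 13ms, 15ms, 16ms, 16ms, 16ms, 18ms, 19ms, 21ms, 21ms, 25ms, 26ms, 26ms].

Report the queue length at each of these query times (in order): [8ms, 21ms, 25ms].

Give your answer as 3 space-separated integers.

Answer: 1 2 1

Derivation:
Queue lengths at query times:
  query t=8ms: backlog = 1
  query t=21ms: backlog = 2
  query t=25ms: backlog = 1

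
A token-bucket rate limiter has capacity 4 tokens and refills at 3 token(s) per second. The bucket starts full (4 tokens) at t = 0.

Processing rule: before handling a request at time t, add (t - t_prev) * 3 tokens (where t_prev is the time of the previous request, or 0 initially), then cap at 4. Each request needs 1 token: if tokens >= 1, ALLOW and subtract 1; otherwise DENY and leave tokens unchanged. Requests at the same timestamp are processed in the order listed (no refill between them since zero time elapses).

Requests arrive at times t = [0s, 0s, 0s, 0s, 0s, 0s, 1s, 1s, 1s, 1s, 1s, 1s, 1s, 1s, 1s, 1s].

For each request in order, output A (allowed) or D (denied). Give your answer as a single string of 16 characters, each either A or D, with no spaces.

Answer: AAAADDAAADDDDDDD

Derivation:
Simulating step by step:
  req#1 t=0s: ALLOW
  req#2 t=0s: ALLOW
  req#3 t=0s: ALLOW
  req#4 t=0s: ALLOW
  req#5 t=0s: DENY
  req#6 t=0s: DENY
  req#7 t=1s: ALLOW
  req#8 t=1s: ALLOW
  req#9 t=1s: ALLOW
  req#10 t=1s: DENY
  req#11 t=1s: DENY
  req#12 t=1s: DENY
  req#13 t=1s: DENY
  req#14 t=1s: DENY
  req#15 t=1s: DENY
  req#16 t=1s: DENY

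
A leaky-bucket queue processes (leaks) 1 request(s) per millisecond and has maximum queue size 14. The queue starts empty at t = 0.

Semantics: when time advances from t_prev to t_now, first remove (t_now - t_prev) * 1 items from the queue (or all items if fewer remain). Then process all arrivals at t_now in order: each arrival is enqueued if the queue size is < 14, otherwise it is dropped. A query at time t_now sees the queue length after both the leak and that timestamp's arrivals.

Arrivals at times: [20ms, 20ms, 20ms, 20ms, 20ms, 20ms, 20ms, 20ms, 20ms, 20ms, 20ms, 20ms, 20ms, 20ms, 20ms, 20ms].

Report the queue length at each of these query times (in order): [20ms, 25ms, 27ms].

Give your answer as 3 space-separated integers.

Queue lengths at query times:
  query t=20ms: backlog = 14
  query t=25ms: backlog = 9
  query t=27ms: backlog = 7

Answer: 14 9 7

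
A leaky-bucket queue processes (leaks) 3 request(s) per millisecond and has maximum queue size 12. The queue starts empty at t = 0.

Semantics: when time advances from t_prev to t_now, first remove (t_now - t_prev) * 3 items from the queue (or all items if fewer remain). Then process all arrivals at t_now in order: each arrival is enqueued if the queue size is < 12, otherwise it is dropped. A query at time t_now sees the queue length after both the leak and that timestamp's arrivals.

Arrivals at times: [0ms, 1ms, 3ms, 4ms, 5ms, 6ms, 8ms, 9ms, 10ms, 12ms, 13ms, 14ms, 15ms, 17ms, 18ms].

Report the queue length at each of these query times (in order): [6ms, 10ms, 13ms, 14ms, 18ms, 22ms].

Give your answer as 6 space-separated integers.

Queue lengths at query times:
  query t=6ms: backlog = 1
  query t=10ms: backlog = 1
  query t=13ms: backlog = 1
  query t=14ms: backlog = 1
  query t=18ms: backlog = 1
  query t=22ms: backlog = 0

Answer: 1 1 1 1 1 0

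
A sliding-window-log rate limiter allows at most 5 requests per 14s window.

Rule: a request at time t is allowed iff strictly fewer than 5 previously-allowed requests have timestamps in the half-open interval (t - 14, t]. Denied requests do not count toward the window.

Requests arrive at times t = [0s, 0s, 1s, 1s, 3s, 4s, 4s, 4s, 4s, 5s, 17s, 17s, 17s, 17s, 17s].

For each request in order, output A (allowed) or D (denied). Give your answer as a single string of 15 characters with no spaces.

Tracking allowed requests in the window:
  req#1 t=0s: ALLOW
  req#2 t=0s: ALLOW
  req#3 t=1s: ALLOW
  req#4 t=1s: ALLOW
  req#5 t=3s: ALLOW
  req#6 t=4s: DENY
  req#7 t=4s: DENY
  req#8 t=4s: DENY
  req#9 t=4s: DENY
  req#10 t=5s: DENY
  req#11 t=17s: ALLOW
  req#12 t=17s: ALLOW
  req#13 t=17s: ALLOW
  req#14 t=17s: ALLOW
  req#15 t=17s: ALLOW

Answer: AAAAADDDDDAAAAA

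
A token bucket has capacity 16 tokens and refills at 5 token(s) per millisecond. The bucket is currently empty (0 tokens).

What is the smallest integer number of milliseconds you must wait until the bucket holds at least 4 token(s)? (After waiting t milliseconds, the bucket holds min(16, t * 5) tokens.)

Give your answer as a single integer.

Need t * 5 >= 4, so t >= 4/5.
Smallest integer t = ceil(4/5) = 1.

Answer: 1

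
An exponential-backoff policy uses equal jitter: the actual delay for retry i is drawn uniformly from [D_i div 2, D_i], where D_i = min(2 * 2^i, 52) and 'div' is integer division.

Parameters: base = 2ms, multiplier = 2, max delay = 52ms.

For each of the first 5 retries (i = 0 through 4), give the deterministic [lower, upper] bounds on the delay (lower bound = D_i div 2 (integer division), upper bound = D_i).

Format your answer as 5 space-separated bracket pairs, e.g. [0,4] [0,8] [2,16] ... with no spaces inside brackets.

Computing bounds per retry:
  i=0: D_i=min(2*2^0,52)=2, bounds=[1,2]
  i=1: D_i=min(2*2^1,52)=4, bounds=[2,4]
  i=2: D_i=min(2*2^2,52)=8, bounds=[4,8]
  i=3: D_i=min(2*2^3,52)=16, bounds=[8,16]
  i=4: D_i=min(2*2^4,52)=32, bounds=[16,32]

Answer: [1,2] [2,4] [4,8] [8,16] [16,32]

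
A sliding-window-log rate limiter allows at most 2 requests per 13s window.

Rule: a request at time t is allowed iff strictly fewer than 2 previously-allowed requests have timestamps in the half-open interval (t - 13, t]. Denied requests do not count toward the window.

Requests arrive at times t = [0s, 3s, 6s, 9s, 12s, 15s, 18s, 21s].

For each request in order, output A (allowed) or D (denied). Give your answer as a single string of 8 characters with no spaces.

Answer: AADDDAAD

Derivation:
Tracking allowed requests in the window:
  req#1 t=0s: ALLOW
  req#2 t=3s: ALLOW
  req#3 t=6s: DENY
  req#4 t=9s: DENY
  req#5 t=12s: DENY
  req#6 t=15s: ALLOW
  req#7 t=18s: ALLOW
  req#8 t=21s: DENY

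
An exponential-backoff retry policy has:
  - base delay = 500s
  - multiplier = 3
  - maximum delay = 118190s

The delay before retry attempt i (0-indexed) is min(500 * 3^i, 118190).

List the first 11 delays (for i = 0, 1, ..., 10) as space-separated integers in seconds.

Computing each delay:
  i=0: min(500*3^0, 118190) = 500
  i=1: min(500*3^1, 118190) = 1500
  i=2: min(500*3^2, 118190) = 4500
  i=3: min(500*3^3, 118190) = 13500
  i=4: min(500*3^4, 118190) = 40500
  i=5: min(500*3^5, 118190) = 118190
  i=6: min(500*3^6, 118190) = 118190
  i=7: min(500*3^7, 118190) = 118190
  i=8: min(500*3^8, 118190) = 118190
  i=9: min(500*3^9, 118190) = 118190
  i=10: min(500*3^10, 118190) = 118190

Answer: 500 1500 4500 13500 40500 118190 118190 118190 118190 118190 118190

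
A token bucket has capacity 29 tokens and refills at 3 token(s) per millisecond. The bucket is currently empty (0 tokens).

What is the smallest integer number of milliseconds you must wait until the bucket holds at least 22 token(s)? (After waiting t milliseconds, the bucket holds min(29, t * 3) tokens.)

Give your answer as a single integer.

Need t * 3 >= 22, so t >= 22/3.
Smallest integer t = ceil(22/3) = 8.

Answer: 8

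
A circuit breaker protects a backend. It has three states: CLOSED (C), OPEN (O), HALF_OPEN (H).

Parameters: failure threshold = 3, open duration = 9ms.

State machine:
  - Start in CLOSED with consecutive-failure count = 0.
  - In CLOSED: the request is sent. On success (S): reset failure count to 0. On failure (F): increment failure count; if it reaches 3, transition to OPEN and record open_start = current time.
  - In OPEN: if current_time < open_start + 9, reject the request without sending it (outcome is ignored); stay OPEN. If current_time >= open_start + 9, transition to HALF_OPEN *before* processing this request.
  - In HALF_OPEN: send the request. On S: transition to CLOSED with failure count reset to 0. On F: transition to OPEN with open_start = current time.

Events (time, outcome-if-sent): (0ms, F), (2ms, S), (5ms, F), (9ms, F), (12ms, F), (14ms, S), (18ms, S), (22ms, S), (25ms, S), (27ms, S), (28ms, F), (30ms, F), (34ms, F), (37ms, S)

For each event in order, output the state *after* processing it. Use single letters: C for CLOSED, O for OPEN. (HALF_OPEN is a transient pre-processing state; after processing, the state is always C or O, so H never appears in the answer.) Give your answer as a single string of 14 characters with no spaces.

State after each event:
  event#1 t=0ms outcome=F: state=CLOSED
  event#2 t=2ms outcome=S: state=CLOSED
  event#3 t=5ms outcome=F: state=CLOSED
  event#4 t=9ms outcome=F: state=CLOSED
  event#5 t=12ms outcome=F: state=OPEN
  event#6 t=14ms outcome=S: state=OPEN
  event#7 t=18ms outcome=S: state=OPEN
  event#8 t=22ms outcome=S: state=CLOSED
  event#9 t=25ms outcome=S: state=CLOSED
  event#10 t=27ms outcome=S: state=CLOSED
  event#11 t=28ms outcome=F: state=CLOSED
  event#12 t=30ms outcome=F: state=CLOSED
  event#13 t=34ms outcome=F: state=OPEN
  event#14 t=37ms outcome=S: state=OPEN

Answer: CCCCOOOCCCCCOO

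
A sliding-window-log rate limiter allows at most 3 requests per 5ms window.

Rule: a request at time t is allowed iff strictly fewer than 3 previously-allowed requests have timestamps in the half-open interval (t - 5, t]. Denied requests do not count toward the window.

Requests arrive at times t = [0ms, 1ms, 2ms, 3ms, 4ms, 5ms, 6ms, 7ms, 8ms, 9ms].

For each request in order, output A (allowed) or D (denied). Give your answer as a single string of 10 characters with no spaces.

Tracking allowed requests in the window:
  req#1 t=0ms: ALLOW
  req#2 t=1ms: ALLOW
  req#3 t=2ms: ALLOW
  req#4 t=3ms: DENY
  req#5 t=4ms: DENY
  req#6 t=5ms: ALLOW
  req#7 t=6ms: ALLOW
  req#8 t=7ms: ALLOW
  req#9 t=8ms: DENY
  req#10 t=9ms: DENY

Answer: AAADDAAADD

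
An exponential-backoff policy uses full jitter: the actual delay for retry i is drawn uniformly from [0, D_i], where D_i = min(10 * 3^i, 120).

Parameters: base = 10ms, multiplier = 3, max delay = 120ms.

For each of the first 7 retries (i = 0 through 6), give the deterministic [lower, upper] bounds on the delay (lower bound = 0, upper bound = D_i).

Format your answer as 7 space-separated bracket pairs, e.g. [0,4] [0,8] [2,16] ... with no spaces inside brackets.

Answer: [0,10] [0,30] [0,90] [0,120] [0,120] [0,120] [0,120]

Derivation:
Computing bounds per retry:
  i=0: D_i=min(10*3^0,120)=10, bounds=[0,10]
  i=1: D_i=min(10*3^1,120)=30, bounds=[0,30]
  i=2: D_i=min(10*3^2,120)=90, bounds=[0,90]
  i=3: D_i=min(10*3^3,120)=120, bounds=[0,120]
  i=4: D_i=min(10*3^4,120)=120, bounds=[0,120]
  i=5: D_i=min(10*3^5,120)=120, bounds=[0,120]
  i=6: D_i=min(10*3^6,120)=120, bounds=[0,120]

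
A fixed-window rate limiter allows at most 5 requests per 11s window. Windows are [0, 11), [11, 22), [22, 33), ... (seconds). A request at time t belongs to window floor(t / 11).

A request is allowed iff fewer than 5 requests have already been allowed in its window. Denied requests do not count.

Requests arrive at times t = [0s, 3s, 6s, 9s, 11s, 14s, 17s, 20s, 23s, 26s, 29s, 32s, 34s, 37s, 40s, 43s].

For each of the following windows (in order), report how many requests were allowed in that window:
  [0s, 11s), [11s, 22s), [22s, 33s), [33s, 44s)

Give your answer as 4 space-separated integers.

Processing requests:
  req#1 t=0s (window 0): ALLOW
  req#2 t=3s (window 0): ALLOW
  req#3 t=6s (window 0): ALLOW
  req#4 t=9s (window 0): ALLOW
  req#5 t=11s (window 1): ALLOW
  req#6 t=14s (window 1): ALLOW
  req#7 t=17s (window 1): ALLOW
  req#8 t=20s (window 1): ALLOW
  req#9 t=23s (window 2): ALLOW
  req#10 t=26s (window 2): ALLOW
  req#11 t=29s (window 2): ALLOW
  req#12 t=32s (window 2): ALLOW
  req#13 t=34s (window 3): ALLOW
  req#14 t=37s (window 3): ALLOW
  req#15 t=40s (window 3): ALLOW
  req#16 t=43s (window 3): ALLOW

Allowed counts by window: 4 4 4 4

Answer: 4 4 4 4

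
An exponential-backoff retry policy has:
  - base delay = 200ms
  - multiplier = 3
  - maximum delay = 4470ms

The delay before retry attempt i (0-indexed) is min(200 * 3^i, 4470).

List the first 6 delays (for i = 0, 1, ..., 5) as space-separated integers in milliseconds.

Computing each delay:
  i=0: min(200*3^0, 4470) = 200
  i=1: min(200*3^1, 4470) = 600
  i=2: min(200*3^2, 4470) = 1800
  i=3: min(200*3^3, 4470) = 4470
  i=4: min(200*3^4, 4470) = 4470
  i=5: min(200*3^5, 4470) = 4470

Answer: 200 600 1800 4470 4470 4470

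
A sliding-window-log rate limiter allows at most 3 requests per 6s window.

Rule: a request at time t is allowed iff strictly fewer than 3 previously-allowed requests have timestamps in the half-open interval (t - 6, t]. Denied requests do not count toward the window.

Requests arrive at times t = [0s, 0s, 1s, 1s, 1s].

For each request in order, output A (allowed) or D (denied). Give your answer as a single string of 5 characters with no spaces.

Answer: AAADD

Derivation:
Tracking allowed requests in the window:
  req#1 t=0s: ALLOW
  req#2 t=0s: ALLOW
  req#3 t=1s: ALLOW
  req#4 t=1s: DENY
  req#5 t=1s: DENY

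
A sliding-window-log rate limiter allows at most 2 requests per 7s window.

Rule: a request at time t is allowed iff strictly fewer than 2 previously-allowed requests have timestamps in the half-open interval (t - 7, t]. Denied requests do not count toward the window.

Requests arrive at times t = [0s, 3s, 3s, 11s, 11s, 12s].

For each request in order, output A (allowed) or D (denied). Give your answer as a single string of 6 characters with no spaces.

Tracking allowed requests in the window:
  req#1 t=0s: ALLOW
  req#2 t=3s: ALLOW
  req#3 t=3s: DENY
  req#4 t=11s: ALLOW
  req#5 t=11s: ALLOW
  req#6 t=12s: DENY

Answer: AADAAD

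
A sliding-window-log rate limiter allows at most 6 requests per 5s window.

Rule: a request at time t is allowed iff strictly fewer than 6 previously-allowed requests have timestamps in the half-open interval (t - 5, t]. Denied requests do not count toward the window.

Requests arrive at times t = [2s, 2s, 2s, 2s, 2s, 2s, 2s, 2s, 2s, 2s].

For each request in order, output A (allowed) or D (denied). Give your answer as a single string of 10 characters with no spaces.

Answer: AAAAAADDDD

Derivation:
Tracking allowed requests in the window:
  req#1 t=2s: ALLOW
  req#2 t=2s: ALLOW
  req#3 t=2s: ALLOW
  req#4 t=2s: ALLOW
  req#5 t=2s: ALLOW
  req#6 t=2s: ALLOW
  req#7 t=2s: DENY
  req#8 t=2s: DENY
  req#9 t=2s: DENY
  req#10 t=2s: DENY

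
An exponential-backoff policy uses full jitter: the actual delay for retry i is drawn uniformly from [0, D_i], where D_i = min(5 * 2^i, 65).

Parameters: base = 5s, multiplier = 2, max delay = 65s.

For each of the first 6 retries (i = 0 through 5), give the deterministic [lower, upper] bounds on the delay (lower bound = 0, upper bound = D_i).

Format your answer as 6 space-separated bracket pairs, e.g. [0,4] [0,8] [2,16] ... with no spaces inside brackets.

Computing bounds per retry:
  i=0: D_i=min(5*2^0,65)=5, bounds=[0,5]
  i=1: D_i=min(5*2^1,65)=10, bounds=[0,10]
  i=2: D_i=min(5*2^2,65)=20, bounds=[0,20]
  i=3: D_i=min(5*2^3,65)=40, bounds=[0,40]
  i=4: D_i=min(5*2^4,65)=65, bounds=[0,65]
  i=5: D_i=min(5*2^5,65)=65, bounds=[0,65]

Answer: [0,5] [0,10] [0,20] [0,40] [0,65] [0,65]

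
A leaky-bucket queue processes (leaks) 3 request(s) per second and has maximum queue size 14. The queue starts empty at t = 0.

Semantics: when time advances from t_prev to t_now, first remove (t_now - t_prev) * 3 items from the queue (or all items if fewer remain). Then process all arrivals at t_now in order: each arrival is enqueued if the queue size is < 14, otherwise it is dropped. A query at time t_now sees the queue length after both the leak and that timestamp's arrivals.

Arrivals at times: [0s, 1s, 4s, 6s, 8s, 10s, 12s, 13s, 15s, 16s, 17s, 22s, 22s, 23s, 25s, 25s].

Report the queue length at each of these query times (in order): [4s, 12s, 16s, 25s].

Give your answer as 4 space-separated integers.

Answer: 1 1 1 2

Derivation:
Queue lengths at query times:
  query t=4s: backlog = 1
  query t=12s: backlog = 1
  query t=16s: backlog = 1
  query t=25s: backlog = 2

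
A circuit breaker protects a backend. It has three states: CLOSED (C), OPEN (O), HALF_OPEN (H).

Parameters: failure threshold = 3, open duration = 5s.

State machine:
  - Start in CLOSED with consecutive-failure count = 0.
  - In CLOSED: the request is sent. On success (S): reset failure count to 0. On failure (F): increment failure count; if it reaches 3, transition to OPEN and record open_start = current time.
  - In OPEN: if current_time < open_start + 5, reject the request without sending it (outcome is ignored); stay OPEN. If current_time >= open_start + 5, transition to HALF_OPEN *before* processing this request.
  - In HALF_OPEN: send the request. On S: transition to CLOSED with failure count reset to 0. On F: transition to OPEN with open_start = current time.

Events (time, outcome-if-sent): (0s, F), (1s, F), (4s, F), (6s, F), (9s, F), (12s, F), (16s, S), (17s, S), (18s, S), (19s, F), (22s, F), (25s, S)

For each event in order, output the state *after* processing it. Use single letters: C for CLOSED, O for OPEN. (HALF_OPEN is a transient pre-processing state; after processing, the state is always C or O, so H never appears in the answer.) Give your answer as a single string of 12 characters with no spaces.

Answer: CCOOOOCCCCCC

Derivation:
State after each event:
  event#1 t=0s outcome=F: state=CLOSED
  event#2 t=1s outcome=F: state=CLOSED
  event#3 t=4s outcome=F: state=OPEN
  event#4 t=6s outcome=F: state=OPEN
  event#5 t=9s outcome=F: state=OPEN
  event#6 t=12s outcome=F: state=OPEN
  event#7 t=16s outcome=S: state=CLOSED
  event#8 t=17s outcome=S: state=CLOSED
  event#9 t=18s outcome=S: state=CLOSED
  event#10 t=19s outcome=F: state=CLOSED
  event#11 t=22s outcome=F: state=CLOSED
  event#12 t=25s outcome=S: state=CLOSED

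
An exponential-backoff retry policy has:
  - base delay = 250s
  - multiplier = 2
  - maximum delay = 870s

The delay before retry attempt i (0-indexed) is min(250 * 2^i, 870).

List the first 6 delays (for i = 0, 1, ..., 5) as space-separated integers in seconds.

Computing each delay:
  i=0: min(250*2^0, 870) = 250
  i=1: min(250*2^1, 870) = 500
  i=2: min(250*2^2, 870) = 870
  i=3: min(250*2^3, 870) = 870
  i=4: min(250*2^4, 870) = 870
  i=5: min(250*2^5, 870) = 870

Answer: 250 500 870 870 870 870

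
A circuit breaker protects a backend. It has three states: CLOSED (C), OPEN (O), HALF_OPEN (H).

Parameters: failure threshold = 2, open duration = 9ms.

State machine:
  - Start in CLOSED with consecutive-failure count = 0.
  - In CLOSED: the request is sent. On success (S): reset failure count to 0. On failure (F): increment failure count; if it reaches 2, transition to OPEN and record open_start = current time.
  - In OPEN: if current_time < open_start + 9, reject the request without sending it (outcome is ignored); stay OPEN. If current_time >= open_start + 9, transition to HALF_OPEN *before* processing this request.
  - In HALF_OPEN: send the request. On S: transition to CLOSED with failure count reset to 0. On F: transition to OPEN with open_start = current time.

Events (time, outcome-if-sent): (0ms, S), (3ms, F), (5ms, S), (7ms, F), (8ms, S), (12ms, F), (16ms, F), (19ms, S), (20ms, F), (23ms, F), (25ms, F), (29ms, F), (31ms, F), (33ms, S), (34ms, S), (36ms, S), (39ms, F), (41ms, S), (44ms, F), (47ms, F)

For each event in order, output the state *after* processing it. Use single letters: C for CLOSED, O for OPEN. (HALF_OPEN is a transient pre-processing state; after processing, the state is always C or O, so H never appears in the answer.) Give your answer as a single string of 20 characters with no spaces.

Answer: CCCCCCOOOOOOOOCCCCCO

Derivation:
State after each event:
  event#1 t=0ms outcome=S: state=CLOSED
  event#2 t=3ms outcome=F: state=CLOSED
  event#3 t=5ms outcome=S: state=CLOSED
  event#4 t=7ms outcome=F: state=CLOSED
  event#5 t=8ms outcome=S: state=CLOSED
  event#6 t=12ms outcome=F: state=CLOSED
  event#7 t=16ms outcome=F: state=OPEN
  event#8 t=19ms outcome=S: state=OPEN
  event#9 t=20ms outcome=F: state=OPEN
  event#10 t=23ms outcome=F: state=OPEN
  event#11 t=25ms outcome=F: state=OPEN
  event#12 t=29ms outcome=F: state=OPEN
  event#13 t=31ms outcome=F: state=OPEN
  event#14 t=33ms outcome=S: state=OPEN
  event#15 t=34ms outcome=S: state=CLOSED
  event#16 t=36ms outcome=S: state=CLOSED
  event#17 t=39ms outcome=F: state=CLOSED
  event#18 t=41ms outcome=S: state=CLOSED
  event#19 t=44ms outcome=F: state=CLOSED
  event#20 t=47ms outcome=F: state=OPEN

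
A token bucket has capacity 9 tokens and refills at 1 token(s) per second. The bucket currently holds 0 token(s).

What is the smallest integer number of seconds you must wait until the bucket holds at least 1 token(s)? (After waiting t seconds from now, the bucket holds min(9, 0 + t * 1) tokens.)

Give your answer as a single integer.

Need 0 + t * 1 >= 1, so t >= 1/1.
Smallest integer t = ceil(1/1) = 1.

Answer: 1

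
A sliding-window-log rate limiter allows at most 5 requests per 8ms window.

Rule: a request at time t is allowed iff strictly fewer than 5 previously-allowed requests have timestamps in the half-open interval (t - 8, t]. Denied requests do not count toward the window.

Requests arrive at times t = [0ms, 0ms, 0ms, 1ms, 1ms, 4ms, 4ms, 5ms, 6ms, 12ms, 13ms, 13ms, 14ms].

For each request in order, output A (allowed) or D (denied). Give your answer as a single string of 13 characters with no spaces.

Tracking allowed requests in the window:
  req#1 t=0ms: ALLOW
  req#2 t=0ms: ALLOW
  req#3 t=0ms: ALLOW
  req#4 t=1ms: ALLOW
  req#5 t=1ms: ALLOW
  req#6 t=4ms: DENY
  req#7 t=4ms: DENY
  req#8 t=5ms: DENY
  req#9 t=6ms: DENY
  req#10 t=12ms: ALLOW
  req#11 t=13ms: ALLOW
  req#12 t=13ms: ALLOW
  req#13 t=14ms: ALLOW

Answer: AAAAADDDDAAAA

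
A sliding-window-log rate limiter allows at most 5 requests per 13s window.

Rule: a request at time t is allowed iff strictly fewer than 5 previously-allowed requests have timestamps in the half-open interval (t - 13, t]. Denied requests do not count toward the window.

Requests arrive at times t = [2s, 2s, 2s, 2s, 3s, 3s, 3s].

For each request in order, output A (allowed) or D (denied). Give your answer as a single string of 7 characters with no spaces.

Tracking allowed requests in the window:
  req#1 t=2s: ALLOW
  req#2 t=2s: ALLOW
  req#3 t=2s: ALLOW
  req#4 t=2s: ALLOW
  req#5 t=3s: ALLOW
  req#6 t=3s: DENY
  req#7 t=3s: DENY

Answer: AAAAADD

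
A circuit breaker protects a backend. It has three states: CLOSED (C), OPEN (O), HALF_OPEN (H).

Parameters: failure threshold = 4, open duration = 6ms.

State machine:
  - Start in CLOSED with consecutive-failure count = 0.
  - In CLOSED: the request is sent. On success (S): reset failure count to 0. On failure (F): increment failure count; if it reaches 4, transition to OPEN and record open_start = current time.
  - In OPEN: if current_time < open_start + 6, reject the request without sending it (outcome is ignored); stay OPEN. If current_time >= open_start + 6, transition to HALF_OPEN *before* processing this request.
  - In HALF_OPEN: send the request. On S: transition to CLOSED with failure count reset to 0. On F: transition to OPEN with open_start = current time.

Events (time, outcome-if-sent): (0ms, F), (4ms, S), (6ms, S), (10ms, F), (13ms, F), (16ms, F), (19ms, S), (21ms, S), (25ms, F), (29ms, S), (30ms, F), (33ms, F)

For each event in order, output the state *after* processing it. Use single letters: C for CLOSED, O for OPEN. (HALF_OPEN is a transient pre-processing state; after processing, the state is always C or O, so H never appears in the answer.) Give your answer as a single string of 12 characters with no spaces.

State after each event:
  event#1 t=0ms outcome=F: state=CLOSED
  event#2 t=4ms outcome=S: state=CLOSED
  event#3 t=6ms outcome=S: state=CLOSED
  event#4 t=10ms outcome=F: state=CLOSED
  event#5 t=13ms outcome=F: state=CLOSED
  event#6 t=16ms outcome=F: state=CLOSED
  event#7 t=19ms outcome=S: state=CLOSED
  event#8 t=21ms outcome=S: state=CLOSED
  event#9 t=25ms outcome=F: state=CLOSED
  event#10 t=29ms outcome=S: state=CLOSED
  event#11 t=30ms outcome=F: state=CLOSED
  event#12 t=33ms outcome=F: state=CLOSED

Answer: CCCCCCCCCCCC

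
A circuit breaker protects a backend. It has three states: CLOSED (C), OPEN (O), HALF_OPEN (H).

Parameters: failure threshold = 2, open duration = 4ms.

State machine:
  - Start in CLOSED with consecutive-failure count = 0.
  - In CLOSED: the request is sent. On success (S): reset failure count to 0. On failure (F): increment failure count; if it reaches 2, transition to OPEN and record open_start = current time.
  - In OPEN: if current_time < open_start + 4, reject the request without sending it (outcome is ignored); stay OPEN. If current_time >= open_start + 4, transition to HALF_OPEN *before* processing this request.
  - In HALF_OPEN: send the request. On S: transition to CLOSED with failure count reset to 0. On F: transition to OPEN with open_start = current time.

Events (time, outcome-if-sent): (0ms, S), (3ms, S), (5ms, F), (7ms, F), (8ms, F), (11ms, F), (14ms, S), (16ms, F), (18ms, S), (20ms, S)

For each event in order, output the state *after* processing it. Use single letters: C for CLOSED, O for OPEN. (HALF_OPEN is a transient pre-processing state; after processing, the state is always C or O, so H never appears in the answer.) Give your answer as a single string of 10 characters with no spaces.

State after each event:
  event#1 t=0ms outcome=S: state=CLOSED
  event#2 t=3ms outcome=S: state=CLOSED
  event#3 t=5ms outcome=F: state=CLOSED
  event#4 t=7ms outcome=F: state=OPEN
  event#5 t=8ms outcome=F: state=OPEN
  event#6 t=11ms outcome=F: state=OPEN
  event#7 t=14ms outcome=S: state=OPEN
  event#8 t=16ms outcome=F: state=OPEN
  event#9 t=18ms outcome=S: state=OPEN
  event#10 t=20ms outcome=S: state=CLOSED

Answer: CCCOOOOOOC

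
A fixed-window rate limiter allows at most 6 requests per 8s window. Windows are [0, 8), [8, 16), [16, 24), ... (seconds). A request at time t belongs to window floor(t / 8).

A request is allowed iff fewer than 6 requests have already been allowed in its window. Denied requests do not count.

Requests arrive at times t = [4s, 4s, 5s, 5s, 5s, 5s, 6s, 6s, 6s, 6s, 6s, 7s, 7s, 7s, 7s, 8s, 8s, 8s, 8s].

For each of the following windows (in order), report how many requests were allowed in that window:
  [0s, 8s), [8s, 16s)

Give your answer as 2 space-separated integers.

Answer: 6 4

Derivation:
Processing requests:
  req#1 t=4s (window 0): ALLOW
  req#2 t=4s (window 0): ALLOW
  req#3 t=5s (window 0): ALLOW
  req#4 t=5s (window 0): ALLOW
  req#5 t=5s (window 0): ALLOW
  req#6 t=5s (window 0): ALLOW
  req#7 t=6s (window 0): DENY
  req#8 t=6s (window 0): DENY
  req#9 t=6s (window 0): DENY
  req#10 t=6s (window 0): DENY
  req#11 t=6s (window 0): DENY
  req#12 t=7s (window 0): DENY
  req#13 t=7s (window 0): DENY
  req#14 t=7s (window 0): DENY
  req#15 t=7s (window 0): DENY
  req#16 t=8s (window 1): ALLOW
  req#17 t=8s (window 1): ALLOW
  req#18 t=8s (window 1): ALLOW
  req#19 t=8s (window 1): ALLOW

Allowed counts by window: 6 4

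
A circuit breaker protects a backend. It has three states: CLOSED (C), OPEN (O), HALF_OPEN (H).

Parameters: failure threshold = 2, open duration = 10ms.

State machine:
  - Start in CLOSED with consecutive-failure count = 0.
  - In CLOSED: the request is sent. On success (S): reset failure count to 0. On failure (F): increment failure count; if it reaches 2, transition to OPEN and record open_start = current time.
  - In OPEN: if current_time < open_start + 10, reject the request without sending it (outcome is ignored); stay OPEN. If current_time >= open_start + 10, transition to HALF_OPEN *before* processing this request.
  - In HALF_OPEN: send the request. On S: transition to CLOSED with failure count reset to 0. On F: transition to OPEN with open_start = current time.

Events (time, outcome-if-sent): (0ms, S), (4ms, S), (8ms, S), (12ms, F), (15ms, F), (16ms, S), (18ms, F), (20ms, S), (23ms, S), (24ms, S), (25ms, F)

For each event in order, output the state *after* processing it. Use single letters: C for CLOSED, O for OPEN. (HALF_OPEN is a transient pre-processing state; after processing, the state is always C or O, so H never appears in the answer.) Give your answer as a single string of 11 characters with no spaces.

State after each event:
  event#1 t=0ms outcome=S: state=CLOSED
  event#2 t=4ms outcome=S: state=CLOSED
  event#3 t=8ms outcome=S: state=CLOSED
  event#4 t=12ms outcome=F: state=CLOSED
  event#5 t=15ms outcome=F: state=OPEN
  event#6 t=16ms outcome=S: state=OPEN
  event#7 t=18ms outcome=F: state=OPEN
  event#8 t=20ms outcome=S: state=OPEN
  event#9 t=23ms outcome=S: state=OPEN
  event#10 t=24ms outcome=S: state=OPEN
  event#11 t=25ms outcome=F: state=OPEN

Answer: CCCCOOOOOOO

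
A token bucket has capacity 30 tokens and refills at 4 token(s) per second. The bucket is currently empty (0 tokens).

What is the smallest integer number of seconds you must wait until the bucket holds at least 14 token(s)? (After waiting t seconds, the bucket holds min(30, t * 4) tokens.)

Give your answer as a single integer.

Answer: 4

Derivation:
Need t * 4 >= 14, so t >= 14/4.
Smallest integer t = ceil(14/4) = 4.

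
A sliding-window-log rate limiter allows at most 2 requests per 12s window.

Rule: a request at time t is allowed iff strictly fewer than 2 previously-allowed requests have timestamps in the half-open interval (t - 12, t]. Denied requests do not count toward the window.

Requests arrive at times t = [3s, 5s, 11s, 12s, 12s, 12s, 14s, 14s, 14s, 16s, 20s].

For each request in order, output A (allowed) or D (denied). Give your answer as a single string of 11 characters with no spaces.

Answer: AADDDDDDDAA

Derivation:
Tracking allowed requests in the window:
  req#1 t=3s: ALLOW
  req#2 t=5s: ALLOW
  req#3 t=11s: DENY
  req#4 t=12s: DENY
  req#5 t=12s: DENY
  req#6 t=12s: DENY
  req#7 t=14s: DENY
  req#8 t=14s: DENY
  req#9 t=14s: DENY
  req#10 t=16s: ALLOW
  req#11 t=20s: ALLOW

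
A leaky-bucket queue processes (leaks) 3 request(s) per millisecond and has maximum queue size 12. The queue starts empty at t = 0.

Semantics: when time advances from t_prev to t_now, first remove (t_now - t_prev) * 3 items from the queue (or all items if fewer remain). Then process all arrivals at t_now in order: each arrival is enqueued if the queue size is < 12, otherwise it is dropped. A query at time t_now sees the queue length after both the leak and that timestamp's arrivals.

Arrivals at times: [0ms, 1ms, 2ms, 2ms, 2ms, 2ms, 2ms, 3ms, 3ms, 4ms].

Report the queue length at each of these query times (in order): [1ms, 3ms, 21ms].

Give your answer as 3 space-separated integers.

Queue lengths at query times:
  query t=1ms: backlog = 1
  query t=3ms: backlog = 4
  query t=21ms: backlog = 0

Answer: 1 4 0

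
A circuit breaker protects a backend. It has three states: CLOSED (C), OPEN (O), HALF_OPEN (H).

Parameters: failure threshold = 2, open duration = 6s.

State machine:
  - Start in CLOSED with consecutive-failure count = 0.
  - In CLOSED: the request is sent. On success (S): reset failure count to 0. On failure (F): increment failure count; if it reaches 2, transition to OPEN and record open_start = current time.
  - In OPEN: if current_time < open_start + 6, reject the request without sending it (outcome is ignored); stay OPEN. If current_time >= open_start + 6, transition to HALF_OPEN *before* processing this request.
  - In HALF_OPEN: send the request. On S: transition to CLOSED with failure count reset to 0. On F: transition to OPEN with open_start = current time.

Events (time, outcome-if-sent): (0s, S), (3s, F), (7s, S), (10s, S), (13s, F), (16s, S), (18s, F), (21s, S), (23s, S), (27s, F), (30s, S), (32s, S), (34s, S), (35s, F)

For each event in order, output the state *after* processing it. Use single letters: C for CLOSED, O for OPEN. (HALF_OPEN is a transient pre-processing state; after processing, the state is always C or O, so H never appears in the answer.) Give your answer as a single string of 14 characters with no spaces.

Answer: CCCCCCCCCCCCCC

Derivation:
State after each event:
  event#1 t=0s outcome=S: state=CLOSED
  event#2 t=3s outcome=F: state=CLOSED
  event#3 t=7s outcome=S: state=CLOSED
  event#4 t=10s outcome=S: state=CLOSED
  event#5 t=13s outcome=F: state=CLOSED
  event#6 t=16s outcome=S: state=CLOSED
  event#7 t=18s outcome=F: state=CLOSED
  event#8 t=21s outcome=S: state=CLOSED
  event#9 t=23s outcome=S: state=CLOSED
  event#10 t=27s outcome=F: state=CLOSED
  event#11 t=30s outcome=S: state=CLOSED
  event#12 t=32s outcome=S: state=CLOSED
  event#13 t=34s outcome=S: state=CLOSED
  event#14 t=35s outcome=F: state=CLOSED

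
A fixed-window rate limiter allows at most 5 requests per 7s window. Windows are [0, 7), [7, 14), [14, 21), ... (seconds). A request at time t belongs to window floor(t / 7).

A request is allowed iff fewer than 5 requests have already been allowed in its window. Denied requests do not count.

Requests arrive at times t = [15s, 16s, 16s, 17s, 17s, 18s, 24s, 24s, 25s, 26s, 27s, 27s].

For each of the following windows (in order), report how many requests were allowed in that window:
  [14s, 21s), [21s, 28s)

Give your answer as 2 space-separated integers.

Processing requests:
  req#1 t=15s (window 2): ALLOW
  req#2 t=16s (window 2): ALLOW
  req#3 t=16s (window 2): ALLOW
  req#4 t=17s (window 2): ALLOW
  req#5 t=17s (window 2): ALLOW
  req#6 t=18s (window 2): DENY
  req#7 t=24s (window 3): ALLOW
  req#8 t=24s (window 3): ALLOW
  req#9 t=25s (window 3): ALLOW
  req#10 t=26s (window 3): ALLOW
  req#11 t=27s (window 3): ALLOW
  req#12 t=27s (window 3): DENY

Allowed counts by window: 5 5

Answer: 5 5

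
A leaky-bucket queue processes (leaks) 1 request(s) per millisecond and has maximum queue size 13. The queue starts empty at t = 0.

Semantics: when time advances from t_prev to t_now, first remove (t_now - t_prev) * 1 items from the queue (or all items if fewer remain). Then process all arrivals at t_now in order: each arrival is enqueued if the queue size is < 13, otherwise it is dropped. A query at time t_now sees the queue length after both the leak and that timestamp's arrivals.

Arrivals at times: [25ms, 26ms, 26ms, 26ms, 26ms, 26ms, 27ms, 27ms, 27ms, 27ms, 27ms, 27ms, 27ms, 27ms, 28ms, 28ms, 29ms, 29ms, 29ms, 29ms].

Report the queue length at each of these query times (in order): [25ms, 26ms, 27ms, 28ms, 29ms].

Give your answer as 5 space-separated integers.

Queue lengths at query times:
  query t=25ms: backlog = 1
  query t=26ms: backlog = 5
  query t=27ms: backlog = 12
  query t=28ms: backlog = 13
  query t=29ms: backlog = 13

Answer: 1 5 12 13 13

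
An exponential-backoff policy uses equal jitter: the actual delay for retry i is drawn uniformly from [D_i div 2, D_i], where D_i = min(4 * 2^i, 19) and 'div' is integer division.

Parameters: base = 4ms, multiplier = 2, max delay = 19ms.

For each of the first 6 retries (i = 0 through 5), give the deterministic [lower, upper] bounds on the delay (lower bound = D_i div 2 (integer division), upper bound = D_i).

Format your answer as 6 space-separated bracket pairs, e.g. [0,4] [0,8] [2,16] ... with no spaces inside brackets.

Computing bounds per retry:
  i=0: D_i=min(4*2^0,19)=4, bounds=[2,4]
  i=1: D_i=min(4*2^1,19)=8, bounds=[4,8]
  i=2: D_i=min(4*2^2,19)=16, bounds=[8,16]
  i=3: D_i=min(4*2^3,19)=19, bounds=[9,19]
  i=4: D_i=min(4*2^4,19)=19, bounds=[9,19]
  i=5: D_i=min(4*2^5,19)=19, bounds=[9,19]

Answer: [2,4] [4,8] [8,16] [9,19] [9,19] [9,19]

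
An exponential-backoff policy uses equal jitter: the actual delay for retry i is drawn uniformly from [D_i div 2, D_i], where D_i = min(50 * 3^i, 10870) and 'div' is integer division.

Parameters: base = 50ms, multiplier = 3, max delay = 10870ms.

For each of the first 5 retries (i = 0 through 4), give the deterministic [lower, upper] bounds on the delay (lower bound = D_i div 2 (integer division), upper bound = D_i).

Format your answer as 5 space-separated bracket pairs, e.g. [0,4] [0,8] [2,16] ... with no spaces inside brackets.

Answer: [25,50] [75,150] [225,450] [675,1350] [2025,4050]

Derivation:
Computing bounds per retry:
  i=0: D_i=min(50*3^0,10870)=50, bounds=[25,50]
  i=1: D_i=min(50*3^1,10870)=150, bounds=[75,150]
  i=2: D_i=min(50*3^2,10870)=450, bounds=[225,450]
  i=3: D_i=min(50*3^3,10870)=1350, bounds=[675,1350]
  i=4: D_i=min(50*3^4,10870)=4050, bounds=[2025,4050]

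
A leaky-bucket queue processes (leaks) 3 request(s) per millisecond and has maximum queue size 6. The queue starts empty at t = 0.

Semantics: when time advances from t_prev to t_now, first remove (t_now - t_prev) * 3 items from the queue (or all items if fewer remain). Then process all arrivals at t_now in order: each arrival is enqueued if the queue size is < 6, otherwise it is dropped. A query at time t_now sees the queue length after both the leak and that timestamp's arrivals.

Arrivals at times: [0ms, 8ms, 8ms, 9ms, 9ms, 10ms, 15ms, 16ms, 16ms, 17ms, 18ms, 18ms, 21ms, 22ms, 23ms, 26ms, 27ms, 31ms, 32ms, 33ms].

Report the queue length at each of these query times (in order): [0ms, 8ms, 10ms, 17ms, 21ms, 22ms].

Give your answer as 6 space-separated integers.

Answer: 1 2 1 1 1 1

Derivation:
Queue lengths at query times:
  query t=0ms: backlog = 1
  query t=8ms: backlog = 2
  query t=10ms: backlog = 1
  query t=17ms: backlog = 1
  query t=21ms: backlog = 1
  query t=22ms: backlog = 1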